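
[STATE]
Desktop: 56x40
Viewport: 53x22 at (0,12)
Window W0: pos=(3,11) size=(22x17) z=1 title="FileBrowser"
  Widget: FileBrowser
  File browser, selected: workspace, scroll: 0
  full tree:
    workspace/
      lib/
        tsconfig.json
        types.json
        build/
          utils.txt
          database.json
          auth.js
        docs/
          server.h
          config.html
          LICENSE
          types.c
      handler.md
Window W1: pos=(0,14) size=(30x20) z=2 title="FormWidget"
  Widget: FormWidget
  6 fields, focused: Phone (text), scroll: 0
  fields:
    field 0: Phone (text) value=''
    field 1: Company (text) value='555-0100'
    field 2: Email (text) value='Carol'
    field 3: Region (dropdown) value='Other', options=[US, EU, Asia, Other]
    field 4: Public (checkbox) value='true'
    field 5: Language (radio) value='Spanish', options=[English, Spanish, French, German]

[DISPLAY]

   ┃ FileBrowser        ┃                            
   ┠────────────────────┨                            
┏━━━━━━━━━━━━━━━━━━━━━━━━━━━━┓                       
┃ FormWidget                 ┃                       
┠────────────────────────────┨                       
┃> Phone:      [            ]┃                       
┃  Company:    [555-0100    ]┃                       
┃  Email:      [Carol       ]┃                       
┃  Region:     [Other      ▼]┃                       
┃  Public:     [x]           ┃                       
┃  Language:   ( ) English  (┃                       
┃                            ┃                       
┃                            ┃                       
┃                            ┃                       
┃                            ┃                       
┃                            ┃                       
┃                            ┃                       
┃                            ┃                       
┃                            ┃                       
┃                            ┃                       
┃                            ┃                       
┗━━━━━━━━━━━━━━━━━━━━━━━━━━━━┛                       


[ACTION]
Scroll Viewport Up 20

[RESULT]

                                                     
                                                     
                                                     
                                                     
                                                     
                                                     
                                                     
                                                     
                                                     
                                                     
                                                     
   ┏━━━━━━━━━━━━━━━━━━━━┓                            
   ┃ FileBrowser        ┃                            
   ┠────────────────────┨                            
┏━━━━━━━━━━━━━━━━━━━━━━━━━━━━┓                       
┃ FormWidget                 ┃                       
┠────────────────────────────┨                       
┃> Phone:      [            ]┃                       
┃  Company:    [555-0100    ]┃                       
┃  Email:      [Carol       ]┃                       
┃  Region:     [Other      ▼]┃                       
┃  Public:     [x]           ┃                       


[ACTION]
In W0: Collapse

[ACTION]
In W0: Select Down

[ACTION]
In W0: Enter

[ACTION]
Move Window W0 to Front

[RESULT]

                                                     
                                                     
                                                     
                                                     
                                                     
                                                     
                                                     
                                                     
                                                     
                                                     
                                                     
   ┏━━━━━━━━━━━━━━━━━━━━┓                            
   ┃ FileBrowser        ┃                            
   ┠────────────────────┨                            
┏━━┃> [-] workspace/    ┃━━━━┓                       
┃ F┃    [+] lib/        ┃    ┃                       
┠──┃    handler.md      ┃────┨                       
┃> ┃                    ┃   ]┃                       
┃  ┃                    ┃   ]┃                       
┃  ┃                    ┃   ]┃                       
┃  ┃                    ┃  ▼]┃                       
┃  ┃                    ┃    ┃                       


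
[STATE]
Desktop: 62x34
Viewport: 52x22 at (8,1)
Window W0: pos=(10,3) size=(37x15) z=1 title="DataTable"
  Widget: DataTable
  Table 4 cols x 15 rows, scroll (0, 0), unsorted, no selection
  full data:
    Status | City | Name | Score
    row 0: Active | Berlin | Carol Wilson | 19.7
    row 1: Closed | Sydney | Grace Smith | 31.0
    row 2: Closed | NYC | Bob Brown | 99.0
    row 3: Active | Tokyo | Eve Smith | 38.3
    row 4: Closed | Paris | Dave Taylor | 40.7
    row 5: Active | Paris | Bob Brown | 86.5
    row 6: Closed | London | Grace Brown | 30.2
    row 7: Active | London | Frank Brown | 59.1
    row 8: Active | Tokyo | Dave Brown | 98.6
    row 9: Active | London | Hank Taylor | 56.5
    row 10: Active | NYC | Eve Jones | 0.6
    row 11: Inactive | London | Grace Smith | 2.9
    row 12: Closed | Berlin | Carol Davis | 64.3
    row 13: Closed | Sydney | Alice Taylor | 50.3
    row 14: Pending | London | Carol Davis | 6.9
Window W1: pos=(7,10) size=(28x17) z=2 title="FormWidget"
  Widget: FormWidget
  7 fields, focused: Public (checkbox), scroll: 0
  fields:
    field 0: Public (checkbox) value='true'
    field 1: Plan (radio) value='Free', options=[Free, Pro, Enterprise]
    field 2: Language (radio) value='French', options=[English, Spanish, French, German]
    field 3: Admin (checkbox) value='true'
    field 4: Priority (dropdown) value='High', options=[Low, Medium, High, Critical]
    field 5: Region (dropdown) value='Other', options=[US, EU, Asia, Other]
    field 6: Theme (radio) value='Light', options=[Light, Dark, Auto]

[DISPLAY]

                                                    
                                                    
  ┏━━━━━━━━━━━━━━━━━━━━━━━━━━━━━━━━━━━┓             
  ┃ DataTable                         ┃             
  ┠───────────────────────────────────┨             
  ┃Status  │City  │Name        │Score ┃             
  ┃────────┼──────┼────────────┼───── ┃             
  ┃Active  │Berlin│Carol Wilson│19.7  ┃             
  ┃Closed  │Sydney│Grace Smith │31.0  ┃             
━━━━━━━━━━━━━━━━━━━━━━━━━━┓n   │99.0  ┃             
 FormWidget               ┃h   │38.3  ┃             
──────────────────────────┨lor │40.7  ┃             
> Public:     [x]         ┃n   │86.5  ┃             
  Plan:       (●) Free  ( ┃own │30.2  ┃             
  Language:   ( ) English ┃own │59.1  ┃             
  Admin:      [x]         ┃wn  │98.6  ┃             
  Priority:   [High     ▼]┃━━━━━━━━━━━┛             
  Region:     [Other    ▼]┃                         
  Theme:      (●) Light  (┃                         
                          ┃                         
                          ┃                         
                          ┃                         


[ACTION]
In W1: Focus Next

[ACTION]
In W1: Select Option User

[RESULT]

                                                    
                                                    
  ┏━━━━━━━━━━━━━━━━━━━━━━━━━━━━━━━━━━━┓             
  ┃ DataTable                         ┃             
  ┠───────────────────────────────────┨             
  ┃Status  │City  │Name        │Score ┃             
  ┃────────┼──────┼────────────┼───── ┃             
  ┃Active  │Berlin│Carol Wilson│19.7  ┃             
  ┃Closed  │Sydney│Grace Smith │31.0  ┃             
━━━━━━━━━━━━━━━━━━━━━━━━━━┓n   │99.0  ┃             
 FormWidget               ┃h   │38.3  ┃             
──────────────────────────┨lor │40.7  ┃             
  Public:     [x]         ┃n   │86.5  ┃             
> Plan:       (●) Free  ( ┃own │30.2  ┃             
  Language:   ( ) English ┃own │59.1  ┃             
  Admin:      [x]         ┃wn  │98.6  ┃             
  Priority:   [High     ▼]┃━━━━━━━━━━━┛             
  Region:     [Other    ▼]┃                         
  Theme:      (●) Light  (┃                         
                          ┃                         
                          ┃                         
                          ┃                         


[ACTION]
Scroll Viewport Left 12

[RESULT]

                                                    
                                                    
          ┏━━━━━━━━━━━━━━━━━━━━━━━━━━━━━━━━━━━┓     
          ┃ DataTable                         ┃     
          ┠───────────────────────────────────┨     
          ┃Status  │City  │Name        │Score ┃     
          ┃────────┼──────┼────────────┼───── ┃     
          ┃Active  │Berlin│Carol Wilson│19.7  ┃     
          ┃Closed  │Sydney│Grace Smith │31.0  ┃     
       ┏━━━━━━━━━━━━━━━━━━━━━━━━━━┓n   │99.0  ┃     
       ┃ FormWidget               ┃h   │38.3  ┃     
       ┠──────────────────────────┨lor │40.7  ┃     
       ┃  Public:     [x]         ┃n   │86.5  ┃     
       ┃> Plan:       (●) Free  ( ┃own │30.2  ┃     
       ┃  Language:   ( ) English ┃own │59.1  ┃     
       ┃  Admin:      [x]         ┃wn  │98.6  ┃     
       ┃  Priority:   [High     ▼]┃━━━━━━━━━━━┛     
       ┃  Region:     [Other    ▼]┃                 
       ┃  Theme:      (●) Light  (┃                 
       ┃                          ┃                 
       ┃                          ┃                 
       ┃                          ┃                 


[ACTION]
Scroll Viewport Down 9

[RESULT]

       ┏━━━━━━━━━━━━━━━━━━━━━━━━━━┓n   │99.0  ┃     
       ┃ FormWidget               ┃h   │38.3  ┃     
       ┠──────────────────────────┨lor │40.7  ┃     
       ┃  Public:     [x]         ┃n   │86.5  ┃     
       ┃> Plan:       (●) Free  ( ┃own │30.2  ┃     
       ┃  Language:   ( ) English ┃own │59.1  ┃     
       ┃  Admin:      [x]         ┃wn  │98.6  ┃     
       ┃  Priority:   [High     ▼]┃━━━━━━━━━━━┛     
       ┃  Region:     [Other    ▼]┃                 
       ┃  Theme:      (●) Light  (┃                 
       ┃                          ┃                 
       ┃                          ┃                 
       ┃                          ┃                 
       ┃                          ┃                 
       ┃                          ┃                 
       ┃                          ┃                 
       ┗━━━━━━━━━━━━━━━━━━━━━━━━━━┛                 
                                                    
                                                    
                                                    
                                                    
                                                    


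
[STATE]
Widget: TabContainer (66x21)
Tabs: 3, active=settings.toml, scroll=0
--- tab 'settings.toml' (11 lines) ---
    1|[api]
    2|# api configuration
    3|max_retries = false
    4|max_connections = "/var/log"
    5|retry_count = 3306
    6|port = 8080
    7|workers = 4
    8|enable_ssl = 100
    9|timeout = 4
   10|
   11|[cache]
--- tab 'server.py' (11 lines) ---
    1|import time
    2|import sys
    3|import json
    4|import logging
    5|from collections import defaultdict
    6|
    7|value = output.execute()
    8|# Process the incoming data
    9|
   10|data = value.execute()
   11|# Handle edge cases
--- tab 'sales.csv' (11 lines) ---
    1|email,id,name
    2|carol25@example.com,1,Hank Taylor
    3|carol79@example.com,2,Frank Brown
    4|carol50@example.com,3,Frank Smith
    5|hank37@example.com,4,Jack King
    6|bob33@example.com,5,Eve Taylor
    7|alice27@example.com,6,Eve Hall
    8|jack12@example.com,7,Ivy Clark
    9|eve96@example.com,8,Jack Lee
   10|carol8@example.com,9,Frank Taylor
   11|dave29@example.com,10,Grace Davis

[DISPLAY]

[settings.toml]│ server.py │ sales.csv                            
──────────────────────────────────────────────────────────────────
[api]                                                             
# api configuration                                               
max_retries = false                                               
max_connections = "/var/log"                                      
retry_count = 3306                                                
port = 8080                                                       
workers = 4                                                       
enable_ssl = 100                                                  
timeout = 4                                                       
                                                                  
[cache]                                                           
                                                                  
                                                                  
                                                                  
                                                                  
                                                                  
                                                                  
                                                                  
                                                                  


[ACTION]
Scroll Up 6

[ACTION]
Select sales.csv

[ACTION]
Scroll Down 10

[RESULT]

 settings.toml │ server.py │[sales.csv]                           
──────────────────────────────────────────────────────────────────
dave29@example.com,10,Grace Davis                                 
                                                                  
                                                                  
                                                                  
                                                                  
                                                                  
                                                                  
                                                                  
                                                                  
                                                                  
                                                                  
                                                                  
                                                                  
                                                                  
                                                                  
                                                                  
                                                                  
                                                                  
                                                                  


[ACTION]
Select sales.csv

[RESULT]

 settings.toml │ server.py │[sales.csv]                           
──────────────────────────────────────────────────────────────────
email,id,name                                                     
carol25@example.com,1,Hank Taylor                                 
carol79@example.com,2,Frank Brown                                 
carol50@example.com,3,Frank Smith                                 
hank37@example.com,4,Jack King                                    
bob33@example.com,5,Eve Taylor                                    
alice27@example.com,6,Eve Hall                                    
jack12@example.com,7,Ivy Clark                                    
eve96@example.com,8,Jack Lee                                      
carol8@example.com,9,Frank Taylor                                 
dave29@example.com,10,Grace Davis                                 
                                                                  
                                                                  
                                                                  
                                                                  
                                                                  
                                                                  
                                                                  
                                                                  


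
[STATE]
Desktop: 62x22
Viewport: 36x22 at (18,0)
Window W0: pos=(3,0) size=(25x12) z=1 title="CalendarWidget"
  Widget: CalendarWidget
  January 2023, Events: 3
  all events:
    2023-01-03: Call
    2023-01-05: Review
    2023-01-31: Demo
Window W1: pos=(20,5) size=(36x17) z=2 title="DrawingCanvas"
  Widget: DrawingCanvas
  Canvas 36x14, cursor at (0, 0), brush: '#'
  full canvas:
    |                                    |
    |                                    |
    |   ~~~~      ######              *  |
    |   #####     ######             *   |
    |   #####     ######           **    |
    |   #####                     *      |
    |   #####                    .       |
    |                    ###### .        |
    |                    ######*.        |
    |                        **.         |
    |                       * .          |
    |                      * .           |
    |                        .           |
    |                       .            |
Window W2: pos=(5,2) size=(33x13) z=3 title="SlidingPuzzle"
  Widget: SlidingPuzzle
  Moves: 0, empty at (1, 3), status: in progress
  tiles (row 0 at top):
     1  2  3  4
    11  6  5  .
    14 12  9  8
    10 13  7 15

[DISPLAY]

━━━━━━━━━┓                          
t        ┃                          
━━━━━━━━━━━━━━━━━━━┓                
le                 ┃                
───────────────────┨                
───┬────┐          ┃━━━━━━━━━━━━━━━━
 3 │  4 │          ┃                
───┼────┤          ┃────────────────
 5 │    │          ┃                
───┼────┤          ┃                
 9 │  8 │          ┃##              
───┼────┤          ┃##             *
 7 │ 15 │          ┃##           ** 
───┴────┘          ┃            *   
━━━━━━━━━━━━━━━━━━━┛           .    
  ┃                    ###### .     
  ┃                    ######*.     
  ┃                        **.      
  ┃                       * .       
  ┃                      * .        
  ┃                        .        
  ┗━━━━━━━━━━━━━━━━━━━━━━━━━━━━━━━━━


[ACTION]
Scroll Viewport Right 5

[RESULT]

━━━━┓                               
    ┃                               
━━━━━━━━━━━━━━┓                     
              ┃                     
──────────────┨                     
───┐          ┃━━━━━━━━━━━━━━━━━┓   
 4 │          ┃                 ┃   
───┤          ┃─────────────────┨   
   │          ┃                 ┃   
───┤          ┃                 ┃   
 8 │          ┃##              *┃   
───┤          ┃##             * ┃   
15 │          ┃##           **  ┃   
───┘          ┃            *    ┃   
━━━━━━━━━━━━━━┛           .     ┃   
                  ###### .      ┃   
                  ######*.      ┃   
                      **.       ┃   
                     * .        ┃   
                    * .         ┃   
                      .         ┃   
━━━━━━━━━━━━━━━━━━━━━━━━━━━━━━━━┛   


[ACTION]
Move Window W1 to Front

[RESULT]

━━━━┓                               
    ┃                               
━━━━━━━━━━━━━━┓                     
              ┃                     
──────────────┨                     
━━━━━━━━━━━━━━━━━━━━━━━━━━━━━━━━┓   
rawingCanvas                    ┃   
────────────────────────────────┨   
                                ┃   
                                ┃   
 ~~~~      ######              *┃   
 #####     ######             * ┃   
 #####     ######           **  ┃   
 #####                     *    ┃   
 #####                    .     ┃   
                  ###### .      ┃   
                  ######*.      ┃   
                      **.       ┃   
                     * .        ┃   
                    * .         ┃   
                      .         ┃   
━━━━━━━━━━━━━━━━━━━━━━━━━━━━━━━━┛   


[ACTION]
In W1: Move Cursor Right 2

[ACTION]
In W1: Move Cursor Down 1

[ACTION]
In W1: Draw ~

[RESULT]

━━━━┓                               
    ┃                               
━━━━━━━━━━━━━━┓                     
              ┃                     
──────────────┨                     
━━━━━━━━━━━━━━━━━━━━━━━━━━━━━━━━┓   
rawingCanvas                    ┃   
────────────────────────────────┨   
                                ┃   
~                               ┃   
 ~~~~      ######              *┃   
 #####     ######             * ┃   
 #####     ######           **  ┃   
 #####                     *    ┃   
 #####                    .     ┃   
                  ###### .      ┃   
                  ######*.      ┃   
                      **.       ┃   
                     * .        ┃   
                    * .         ┃   
                      .         ┃   
━━━━━━━━━━━━━━━━━━━━━━━━━━━━━━━━┛   


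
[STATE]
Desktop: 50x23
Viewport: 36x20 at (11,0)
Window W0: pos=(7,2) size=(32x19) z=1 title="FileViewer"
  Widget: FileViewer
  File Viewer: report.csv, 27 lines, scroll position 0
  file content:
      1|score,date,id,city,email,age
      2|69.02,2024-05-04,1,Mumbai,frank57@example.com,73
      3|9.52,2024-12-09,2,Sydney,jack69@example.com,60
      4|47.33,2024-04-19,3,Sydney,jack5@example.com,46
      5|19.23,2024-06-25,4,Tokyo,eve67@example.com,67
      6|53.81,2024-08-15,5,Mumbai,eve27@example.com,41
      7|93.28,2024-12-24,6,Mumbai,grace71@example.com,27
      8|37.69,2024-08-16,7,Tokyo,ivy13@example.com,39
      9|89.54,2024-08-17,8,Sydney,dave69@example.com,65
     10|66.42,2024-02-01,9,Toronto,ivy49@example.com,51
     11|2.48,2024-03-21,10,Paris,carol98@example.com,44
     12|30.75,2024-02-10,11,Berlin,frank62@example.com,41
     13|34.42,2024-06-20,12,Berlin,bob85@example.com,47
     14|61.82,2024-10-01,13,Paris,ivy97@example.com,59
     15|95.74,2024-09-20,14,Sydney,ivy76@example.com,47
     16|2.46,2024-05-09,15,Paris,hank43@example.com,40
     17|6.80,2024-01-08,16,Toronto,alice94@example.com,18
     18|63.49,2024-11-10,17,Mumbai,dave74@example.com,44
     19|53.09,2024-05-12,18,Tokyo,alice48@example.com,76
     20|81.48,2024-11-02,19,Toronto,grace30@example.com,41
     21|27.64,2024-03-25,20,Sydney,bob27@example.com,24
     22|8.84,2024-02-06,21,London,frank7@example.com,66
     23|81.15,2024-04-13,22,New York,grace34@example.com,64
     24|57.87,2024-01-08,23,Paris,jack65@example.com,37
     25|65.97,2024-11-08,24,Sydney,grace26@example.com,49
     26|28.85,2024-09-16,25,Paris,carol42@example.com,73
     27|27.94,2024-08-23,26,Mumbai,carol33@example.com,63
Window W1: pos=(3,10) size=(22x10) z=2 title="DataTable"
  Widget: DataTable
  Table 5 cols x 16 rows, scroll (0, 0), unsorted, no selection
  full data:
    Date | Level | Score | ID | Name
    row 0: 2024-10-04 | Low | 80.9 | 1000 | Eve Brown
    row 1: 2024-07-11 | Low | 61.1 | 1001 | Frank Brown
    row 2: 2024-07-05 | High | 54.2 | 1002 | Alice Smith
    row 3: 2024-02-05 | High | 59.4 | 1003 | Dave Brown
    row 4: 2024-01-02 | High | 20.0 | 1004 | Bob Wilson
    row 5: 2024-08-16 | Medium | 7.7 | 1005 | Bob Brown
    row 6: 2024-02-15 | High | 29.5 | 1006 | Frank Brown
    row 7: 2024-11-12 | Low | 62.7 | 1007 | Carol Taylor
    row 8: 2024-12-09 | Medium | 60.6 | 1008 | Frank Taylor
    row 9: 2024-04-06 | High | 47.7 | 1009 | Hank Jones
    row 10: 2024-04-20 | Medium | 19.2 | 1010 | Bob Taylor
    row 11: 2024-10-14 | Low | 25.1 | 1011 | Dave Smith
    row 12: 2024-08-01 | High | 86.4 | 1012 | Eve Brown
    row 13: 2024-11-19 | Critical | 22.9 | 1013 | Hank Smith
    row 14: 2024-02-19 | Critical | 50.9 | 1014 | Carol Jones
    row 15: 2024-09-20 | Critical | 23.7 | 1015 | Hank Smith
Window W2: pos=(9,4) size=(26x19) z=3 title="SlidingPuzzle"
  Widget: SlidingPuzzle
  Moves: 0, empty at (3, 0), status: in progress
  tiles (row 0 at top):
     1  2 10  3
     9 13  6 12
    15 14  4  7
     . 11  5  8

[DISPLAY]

                                    
                                    
━━━━━━━━━━━━━━━━━━━━━━━━━━━┓        
leViewer                   ┃        
━━━━━━━━━━━━━━━━━━━━━━━┓───┨        
SlidingPuzzle          ┃e ▲┃        
───────────────────────┨ra█┃        
────┬────┬────┬────┐   ┃ck░┃        
  1 │  2 │ 10 │  3 │   ┃ac░┃        
────┼────┼────┼────┤   ┃e6░┃        
  9 │ 13 │  6 │ 12 │   ┃ve░┃        
────┼────┼────┼────┤   ┃ra░┃        
 15 │ 14 │  4 │  7 │   ┃y1░┃        
────┼────┼────┼────┤   ┃av░┃        
    │ 11 │  5 │  8 │   ┃iv░┃        
────┴────┴────┴────┘   ┃ro░┃        
oves: 0                ┃fr░┃        
                       ┃bo░┃        
                       ┃vy░┃        
                       ┃iv▼┃        


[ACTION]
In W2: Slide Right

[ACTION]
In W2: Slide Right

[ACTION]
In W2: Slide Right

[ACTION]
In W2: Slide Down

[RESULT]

                                    
                                    
━━━━━━━━━━━━━━━━━━━━━━━━━━━┓        
leViewer                   ┃        
━━━━━━━━━━━━━━━━━━━━━━━┓───┨        
SlidingPuzzle          ┃e ▲┃        
───────────────────────┨ra█┃        
────┬────┬────┬────┐   ┃ck░┃        
  1 │  2 │ 10 │  3 │   ┃ac░┃        
────┼────┼────┼────┤   ┃e6░┃        
  9 │ 13 │  6 │ 12 │   ┃ve░┃        
────┼────┼────┼────┤   ┃ra░┃        
    │ 14 │  4 │  7 │   ┃y1░┃        
────┼────┼────┼────┤   ┃av░┃        
 15 │ 11 │  5 │  8 │   ┃iv░┃        
────┴────┴────┴────┘   ┃ro░┃        
oves: 1                ┃fr░┃        
                       ┃bo░┃        
                       ┃vy░┃        
                       ┃iv▼┃        


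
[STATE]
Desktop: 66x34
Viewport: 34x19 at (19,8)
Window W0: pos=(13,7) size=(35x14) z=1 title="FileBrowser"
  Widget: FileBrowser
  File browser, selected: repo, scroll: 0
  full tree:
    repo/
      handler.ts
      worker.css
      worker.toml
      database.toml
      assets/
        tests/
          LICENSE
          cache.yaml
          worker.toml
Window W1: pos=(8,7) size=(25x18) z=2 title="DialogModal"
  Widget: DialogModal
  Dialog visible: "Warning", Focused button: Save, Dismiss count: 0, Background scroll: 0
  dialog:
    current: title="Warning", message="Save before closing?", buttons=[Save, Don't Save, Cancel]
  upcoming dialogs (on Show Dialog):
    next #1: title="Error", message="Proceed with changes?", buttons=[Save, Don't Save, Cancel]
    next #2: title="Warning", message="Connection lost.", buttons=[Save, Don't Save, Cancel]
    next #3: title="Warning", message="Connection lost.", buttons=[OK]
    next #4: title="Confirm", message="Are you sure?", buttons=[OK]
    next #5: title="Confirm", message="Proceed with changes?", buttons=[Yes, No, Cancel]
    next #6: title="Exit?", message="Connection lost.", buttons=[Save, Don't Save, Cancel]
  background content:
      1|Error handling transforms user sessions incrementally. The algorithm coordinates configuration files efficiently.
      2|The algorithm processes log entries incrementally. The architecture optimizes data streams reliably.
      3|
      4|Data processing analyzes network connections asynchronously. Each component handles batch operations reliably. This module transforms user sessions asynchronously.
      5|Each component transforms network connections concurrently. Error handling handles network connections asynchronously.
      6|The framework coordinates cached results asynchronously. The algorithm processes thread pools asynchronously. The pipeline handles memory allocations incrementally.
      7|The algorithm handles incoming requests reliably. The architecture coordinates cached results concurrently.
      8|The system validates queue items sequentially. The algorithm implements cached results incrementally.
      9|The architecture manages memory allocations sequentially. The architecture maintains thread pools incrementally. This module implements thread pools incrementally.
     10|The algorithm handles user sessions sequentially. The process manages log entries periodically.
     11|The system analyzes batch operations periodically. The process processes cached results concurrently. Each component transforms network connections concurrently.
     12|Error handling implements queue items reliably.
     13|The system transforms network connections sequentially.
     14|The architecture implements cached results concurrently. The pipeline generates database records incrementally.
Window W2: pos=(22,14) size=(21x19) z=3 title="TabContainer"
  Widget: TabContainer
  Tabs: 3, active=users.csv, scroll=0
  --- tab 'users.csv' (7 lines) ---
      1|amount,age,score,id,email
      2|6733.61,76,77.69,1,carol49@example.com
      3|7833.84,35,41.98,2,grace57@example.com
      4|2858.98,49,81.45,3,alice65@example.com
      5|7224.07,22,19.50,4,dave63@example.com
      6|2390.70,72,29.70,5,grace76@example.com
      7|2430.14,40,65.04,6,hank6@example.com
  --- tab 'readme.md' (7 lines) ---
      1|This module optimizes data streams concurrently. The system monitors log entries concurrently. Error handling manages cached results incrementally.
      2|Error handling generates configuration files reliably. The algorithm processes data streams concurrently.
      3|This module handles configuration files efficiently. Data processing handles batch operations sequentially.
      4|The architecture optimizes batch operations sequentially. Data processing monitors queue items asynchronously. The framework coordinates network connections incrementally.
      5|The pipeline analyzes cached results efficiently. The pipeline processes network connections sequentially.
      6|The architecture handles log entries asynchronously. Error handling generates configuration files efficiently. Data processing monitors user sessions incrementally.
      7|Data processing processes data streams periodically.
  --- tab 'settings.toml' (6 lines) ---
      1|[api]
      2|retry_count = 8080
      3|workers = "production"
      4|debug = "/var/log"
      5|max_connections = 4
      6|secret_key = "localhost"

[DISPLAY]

al           ┃              ┃     
─────────────┨──────────────┨     
ling transfor┃              ┃     
thm processes┃              ┃     
             ┃              ┃     
ssing analyze┃              ┃     
───┏━━━━━━━━━━━━━━━━━━━┓    ┃     
rni┃ TabContainer      ┃    ┃     
for┠───────────────────┨    ┃     
 Do┃[users.csv]│ readme┃    ┃     
───┃───────────────────┃    ┃     
thm┃amount,age,score,id┃    ┃     
 an┃6733.61,76,77.69,1,┃━━━━┛     
lin┃7833.84,35,41.98,2,┃          
 tr┃2858.98,49,81.45,3,┃          
ect┃7224.07,22,19.50,4,┃          
━━━┃2390.70,72,29.70,5,┃          
   ┃2430.14,40,65.04,6,┃          
   ┃                   ┃          


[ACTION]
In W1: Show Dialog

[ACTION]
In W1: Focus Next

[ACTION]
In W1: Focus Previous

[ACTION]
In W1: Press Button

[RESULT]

al           ┃              ┃     
─────────────┨──────────────┨     
ling transfor┃              ┃     
thm processes┃              ┃     
             ┃              ┃     
ssing analyze┃              ┃     
nen┏━━━━━━━━━━━━━━━━━━━┓    ┃     
ork┃ TabContainer      ┃    ┃     
thm┠───────────────────┨    ┃     
 va┃[users.csv]│ readme┃    ┃     
ect┃───────────────────┃    ┃     
thm┃amount,age,score,id┃    ┃     
 an┃6733.61,76,77.69,1,┃━━━━┛     
lin┃7833.84,35,41.98,2,┃          
 tr┃2858.98,49,81.45,3,┃          
ect┃7224.07,22,19.50,4,┃          
━━━┃2390.70,72,29.70,5,┃          
   ┃2430.14,40,65.04,6,┃          
   ┃                   ┃          


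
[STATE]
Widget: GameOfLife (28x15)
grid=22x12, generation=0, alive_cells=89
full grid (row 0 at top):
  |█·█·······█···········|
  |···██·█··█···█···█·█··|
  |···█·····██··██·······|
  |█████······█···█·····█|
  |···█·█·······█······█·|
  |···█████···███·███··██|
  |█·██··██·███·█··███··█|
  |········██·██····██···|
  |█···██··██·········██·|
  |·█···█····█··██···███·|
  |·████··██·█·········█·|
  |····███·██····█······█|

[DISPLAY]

Gen: 0                      
█·█·······█···········      
···██·█··█···█···█·█··      
···█·····██··██·······      
█████······█···█·····█      
···█·█·······█······█·      
···█████···███·███··██      
█·██··██·███·█··███··█      
········██·██····██···      
█···██··██·········██·      
·█···█····█··██···███·      
·████··██·█·········█·      
····███·██····█······█      
                            
                            


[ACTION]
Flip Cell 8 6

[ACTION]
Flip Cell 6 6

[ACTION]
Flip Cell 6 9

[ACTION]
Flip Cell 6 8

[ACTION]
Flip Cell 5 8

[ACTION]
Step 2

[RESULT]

Gen: 2                      
··███·················      
··███····██·█·█·······      
·█·██····██···········      
███······██···········      
········█····█······██      
··█·█·█·████·█·██·█···      
··██·····█···█·██·█···      
···········█···██·····      
████···█··█··█···█·███      
██·███····█···█····█·█      
█··██████·█·········██      
·██·███·██············      
                            
                            


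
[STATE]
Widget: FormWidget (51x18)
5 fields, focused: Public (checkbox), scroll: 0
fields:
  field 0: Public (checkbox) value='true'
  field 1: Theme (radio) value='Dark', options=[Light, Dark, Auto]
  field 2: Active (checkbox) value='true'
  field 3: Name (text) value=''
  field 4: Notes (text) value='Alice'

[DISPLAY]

> Public:     [x]                                  
  Theme:      ( ) Light  (●) Dark  ( ) Auto        
  Active:     [x]                                  
  Name:       [                                   ]
  Notes:      [Alice                              ]
                                                   
                                                   
                                                   
                                                   
                                                   
                                                   
                                                   
                                                   
                                                   
                                                   
                                                   
                                                   
                                                   


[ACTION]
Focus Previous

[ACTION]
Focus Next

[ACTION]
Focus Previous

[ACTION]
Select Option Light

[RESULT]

  Public:     [x]                                  
  Theme:      ( ) Light  (●) Dark  ( ) Auto        
  Active:     [x]                                  
  Name:       [                                   ]
> Notes:      [Alice                              ]
                                                   
                                                   
                                                   
                                                   
                                                   
                                                   
                                                   
                                                   
                                                   
                                                   
                                                   
                                                   
                                                   


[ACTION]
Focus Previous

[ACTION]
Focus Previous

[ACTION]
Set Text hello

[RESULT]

  Public:     [x]                                  
  Theme:      ( ) Light  (●) Dark  ( ) Auto        
> Active:     [x]                                  
  Name:       [                                   ]
  Notes:      [Alice                              ]
                                                   
                                                   
                                                   
                                                   
                                                   
                                                   
                                                   
                                                   
                                                   
                                                   
                                                   
                                                   
                                                   
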